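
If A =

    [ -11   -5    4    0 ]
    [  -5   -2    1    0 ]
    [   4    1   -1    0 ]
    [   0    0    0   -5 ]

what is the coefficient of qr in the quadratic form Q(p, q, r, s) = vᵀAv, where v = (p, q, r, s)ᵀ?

2

The coefficient of qr is A[2,3] + A[3,2] = 2·1 = 2.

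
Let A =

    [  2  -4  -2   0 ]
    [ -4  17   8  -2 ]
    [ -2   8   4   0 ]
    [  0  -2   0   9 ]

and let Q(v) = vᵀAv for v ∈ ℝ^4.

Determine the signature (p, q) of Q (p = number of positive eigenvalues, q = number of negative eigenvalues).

(4, 0)

Applying the same elementary operations to the rows and columns of A produces a congruent diagonal matrix with entries 2, 9, 2/9, 5.
That gives 4 positive pivots.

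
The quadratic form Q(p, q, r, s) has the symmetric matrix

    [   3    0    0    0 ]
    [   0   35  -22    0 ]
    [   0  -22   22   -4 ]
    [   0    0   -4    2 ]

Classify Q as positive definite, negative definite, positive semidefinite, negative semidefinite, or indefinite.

Row-reducing A symmetrically gives the diagonal entries 3, 35, 286/35, 6/143.
That gives 4 positive pivots.
Hence Q is positive definite.

positive definite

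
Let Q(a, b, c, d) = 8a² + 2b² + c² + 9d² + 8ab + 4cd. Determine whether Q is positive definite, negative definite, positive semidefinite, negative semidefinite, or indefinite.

positive semidefinite

The associated matrix is A = [[8, 4, 0, 0], [4, 2, 0, 0], [0, 0, 1, 2], [0, 0, 2, 9]].
Applying the same elementary operations to the rows and columns of A produces a congruent diagonal matrix with entries 8, 0, 1, 5.
Counting signs: 3 positive, 1 zero.
Hence Q is positive semidefinite.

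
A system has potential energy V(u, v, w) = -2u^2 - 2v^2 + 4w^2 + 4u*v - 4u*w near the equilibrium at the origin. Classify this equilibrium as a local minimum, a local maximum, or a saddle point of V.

saddle point

The Hessian at the origin is H = [[-4, 4, -4], [4, -4, 0], [-4, 0, 8]].
H is indefinite, so the origin is a saddle point.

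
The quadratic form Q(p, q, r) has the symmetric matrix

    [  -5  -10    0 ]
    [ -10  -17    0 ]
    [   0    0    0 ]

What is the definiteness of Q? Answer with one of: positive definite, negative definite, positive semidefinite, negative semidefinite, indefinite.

indefinite

Congruent diagonalization of A (simultaneous row and column reduction) yields pivots -5, 3, 0.
Counting signs: 1 positive, 1 negative, 1 zero.
Hence Q is indefinite.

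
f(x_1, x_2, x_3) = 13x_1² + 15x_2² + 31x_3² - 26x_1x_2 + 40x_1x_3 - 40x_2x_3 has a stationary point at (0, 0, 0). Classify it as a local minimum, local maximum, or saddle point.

local minimum

The Hessian at the origin is H = [[26, -26, 40], [-26, 30, -40], [40, -40, 62]].
Congruent diagonalization of H (simultaneous row and column reduction) yields pivots 26, 4, 6/13.
Counting signs: 3 positive.
H is positive definite, so the origin is a strict local minimum.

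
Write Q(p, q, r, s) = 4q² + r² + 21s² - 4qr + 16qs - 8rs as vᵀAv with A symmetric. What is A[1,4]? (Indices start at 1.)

0

The coefficient of p·s in Q is 0. For a symmetric A this equals A[1,4] + A[4,1] = 2·A[1,4].
So A[1,4] = 0/2 = 0.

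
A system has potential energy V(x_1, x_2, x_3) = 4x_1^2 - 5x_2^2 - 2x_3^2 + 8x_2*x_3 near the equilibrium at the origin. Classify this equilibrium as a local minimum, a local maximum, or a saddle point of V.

The Hessian at the origin is H = [[8, 0, 0], [0, -10, 8], [0, 8, -4]].
Applying the same elementary operations to the rows and columns of H produces a congruent diagonal matrix with entries 8, -10, 12/5.
That gives 2 positive, 1 negative pivots.
H is indefinite, so the origin is a saddle point.

saddle point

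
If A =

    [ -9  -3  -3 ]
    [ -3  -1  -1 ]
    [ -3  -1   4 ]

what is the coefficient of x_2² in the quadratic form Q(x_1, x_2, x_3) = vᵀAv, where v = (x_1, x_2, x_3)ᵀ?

-1

The coefficient of x_2² is the diagonal entry A[2,2] = -1.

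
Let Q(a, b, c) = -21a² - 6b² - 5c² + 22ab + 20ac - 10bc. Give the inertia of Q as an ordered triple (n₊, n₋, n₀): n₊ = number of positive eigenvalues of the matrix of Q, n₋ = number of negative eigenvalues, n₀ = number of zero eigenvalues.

The symmetric matrix is A = [[-21, 11, 10], [11, -6, -5], [10, -5, -5]].
Symmetric row and column elimination reduces A to a congruent diagonal form with pivots -21, -5/21, 0.
So there are 2 negative, 1 zero pivots.

(0, 2, 1)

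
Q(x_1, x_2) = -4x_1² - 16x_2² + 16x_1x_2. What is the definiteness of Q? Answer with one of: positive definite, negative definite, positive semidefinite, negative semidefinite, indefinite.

The symmetric matrix of Q is [[-4, 8], [8, -16]].
For the 2×2 matrix [[-4, 8], [8, -16]]: det = -4·-16 − (8)² = 0, trace = -20.
det = 0 so one eigenvalue is zero; the form is semidefinite with the sign of the trace.

negative semidefinite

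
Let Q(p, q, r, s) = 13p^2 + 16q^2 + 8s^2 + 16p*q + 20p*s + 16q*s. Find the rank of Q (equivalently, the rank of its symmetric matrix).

Write A = [[13, 8, 0, 10], [8, 16, 0, 8], [0, 0, 0, 0], [10, 8, 0, 8]].
Symmetric row and column elimination reduces A to a congruent diagonal form with pivots 13, 144/13, 0, 0.
That gives 2 positive, 2 zero pivots.
The rank is the number of nonzero pivots: 2.

2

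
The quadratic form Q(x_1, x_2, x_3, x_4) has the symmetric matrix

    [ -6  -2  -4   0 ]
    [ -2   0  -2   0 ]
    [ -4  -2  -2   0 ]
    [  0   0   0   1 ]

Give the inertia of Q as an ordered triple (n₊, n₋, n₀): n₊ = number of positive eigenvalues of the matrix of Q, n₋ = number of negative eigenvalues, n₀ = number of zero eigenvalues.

Applying the same elementary operations to the rows and columns of A produces a congruent diagonal matrix with entries -6, 2/3, 0, 1.
That gives 2 positive, 1 negative, 1 zero pivots.

(2, 1, 1)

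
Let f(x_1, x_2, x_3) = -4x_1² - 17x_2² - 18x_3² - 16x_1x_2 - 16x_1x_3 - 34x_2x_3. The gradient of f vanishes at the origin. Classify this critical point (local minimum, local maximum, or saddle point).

The Hessian at the origin is H = [[-8, -16, -16], [-16, -34, -34], [-16, -34, -36]].
Symmetric row and column elimination reduces H to a congruent diagonal form with pivots -8, -2, -2.
So there are 3 negative pivots.
H is negative definite, so the origin is a strict local maximum.

local maximum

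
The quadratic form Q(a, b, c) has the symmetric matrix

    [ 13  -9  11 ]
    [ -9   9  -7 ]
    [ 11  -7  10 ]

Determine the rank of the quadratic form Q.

3

Row-reducing A symmetrically gives the diagonal entries 13, 36/13, 5/9.
So there are 3 positive pivots.
The rank is the number of nonzero pivots: 3.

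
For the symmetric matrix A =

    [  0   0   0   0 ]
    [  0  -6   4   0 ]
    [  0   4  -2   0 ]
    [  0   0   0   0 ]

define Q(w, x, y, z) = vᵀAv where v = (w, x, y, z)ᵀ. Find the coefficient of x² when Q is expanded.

-6

The coefficient of x² is the diagonal entry A[2,2] = -6.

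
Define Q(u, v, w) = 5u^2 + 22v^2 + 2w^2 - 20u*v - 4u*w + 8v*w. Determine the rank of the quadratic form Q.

3

Write A = [[5, -10, -2], [-10, 22, 4], [-2, 4, 2]].
An LDLᵀ factorisation of A has diagonal entries 5, 2, 6/5.
Counting signs: 3 positive.
The rank is the number of nonzero pivots: 3.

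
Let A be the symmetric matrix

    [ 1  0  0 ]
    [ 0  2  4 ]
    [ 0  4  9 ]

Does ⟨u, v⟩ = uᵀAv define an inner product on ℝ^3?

Symmetric row and column elimination reduces A to a congruent diagonal form with pivots 1, 2, 1.
So there are 3 positive pivots.
Hence Q is positive definite.
⟨·,·⟩ is an inner product exactly when A is positive definite.

yes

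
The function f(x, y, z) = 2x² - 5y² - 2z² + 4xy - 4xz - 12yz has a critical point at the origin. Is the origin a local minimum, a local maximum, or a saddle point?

The Hessian at the origin is H = [[4, 4, -4], [4, -10, -12], [-4, -12, -4]].
An LDLᵀ factorisation of H has diagonal entries 4, -14, -24/7.
That gives 1 positive, 2 negative pivots.
H is indefinite, so the origin is a saddle point.

saddle point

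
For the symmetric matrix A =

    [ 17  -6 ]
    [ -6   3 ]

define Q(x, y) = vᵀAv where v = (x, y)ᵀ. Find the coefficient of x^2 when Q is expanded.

17

The coefficient of x^2 is the diagonal entry A[1,1] = 17.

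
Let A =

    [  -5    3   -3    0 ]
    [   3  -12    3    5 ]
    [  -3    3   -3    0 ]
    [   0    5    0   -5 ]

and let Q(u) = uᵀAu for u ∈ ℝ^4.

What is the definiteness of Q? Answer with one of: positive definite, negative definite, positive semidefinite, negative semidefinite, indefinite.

Row-reducing A symmetrically gives the diagonal entries -5, -51/5, -18/17, -20/9.
That gives 4 negative pivots.
Hence Q is negative definite.

negative definite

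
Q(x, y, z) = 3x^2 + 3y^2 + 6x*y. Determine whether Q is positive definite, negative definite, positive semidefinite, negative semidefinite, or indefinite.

The symmetric matrix is A = [[3, 3, 0], [3, 3, 0], [0, 0, 0]].
Symmetric row and column elimination reduces A to a congruent diagonal form with pivots 3, 0, 0.
That gives 1 positive, 2 zero pivots.
Hence Q is positive semidefinite.

positive semidefinite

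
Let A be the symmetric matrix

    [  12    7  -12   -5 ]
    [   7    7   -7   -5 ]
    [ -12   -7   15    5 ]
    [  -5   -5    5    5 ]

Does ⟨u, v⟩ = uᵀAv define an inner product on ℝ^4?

yes

Leading principal minors: Δ_1 = 12, Δ_2 = 35, Δ_3 = 105, Δ_4 = 150.
All leading principal minors are positive, so by Sylvester's criterion Q is positive definite.
⟨·,·⟩ is an inner product exactly when A is positive definite.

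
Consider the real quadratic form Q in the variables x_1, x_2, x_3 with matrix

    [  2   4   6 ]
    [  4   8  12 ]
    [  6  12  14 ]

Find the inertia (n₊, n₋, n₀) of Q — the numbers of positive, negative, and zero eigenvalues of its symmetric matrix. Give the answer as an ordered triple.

Symmetric row and column elimination reduces A to a congruent diagonal form with pivots 2, 0, -4.
That gives 1 positive, 1 negative, 1 zero pivots.

(1, 1, 1)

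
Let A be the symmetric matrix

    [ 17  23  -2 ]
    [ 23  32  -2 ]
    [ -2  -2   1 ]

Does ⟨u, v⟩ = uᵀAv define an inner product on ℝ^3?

yes

Leading principal minors: Δ_1 = 17, Δ_2 = 15, Δ_3 = 3.
All leading principal minors are positive, so by Sylvester's criterion Q is positive definite.
⟨·,·⟩ is an inner product exactly when A is positive definite.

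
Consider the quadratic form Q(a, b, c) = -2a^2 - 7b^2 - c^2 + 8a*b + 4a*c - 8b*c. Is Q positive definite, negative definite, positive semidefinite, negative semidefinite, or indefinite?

The associated matrix is A = [[-2, 4, 2], [4, -7, -4], [2, -4, -1]].
Congruent diagonalization of A (simultaneous row and column reduction) yields pivots -2, 1, 1.
Counting signs: 2 positive, 1 negative.
Hence Q is indefinite.

indefinite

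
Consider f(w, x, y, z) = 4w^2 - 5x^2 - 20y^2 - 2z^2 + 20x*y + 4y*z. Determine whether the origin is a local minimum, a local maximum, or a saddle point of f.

The Hessian at the origin is H = [[8, 0, 0, 0], [0, -10, 20, 0], [0, 20, -40, 4], [0, 0, 4, -4]].
H is indefinite, so the origin is a saddle point.

saddle point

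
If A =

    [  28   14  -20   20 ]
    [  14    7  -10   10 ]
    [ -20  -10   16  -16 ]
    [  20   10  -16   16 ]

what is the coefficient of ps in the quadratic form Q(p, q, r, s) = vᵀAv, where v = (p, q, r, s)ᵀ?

40

The coefficient of ps is A[1,4] + A[4,1] = 2·20 = 40.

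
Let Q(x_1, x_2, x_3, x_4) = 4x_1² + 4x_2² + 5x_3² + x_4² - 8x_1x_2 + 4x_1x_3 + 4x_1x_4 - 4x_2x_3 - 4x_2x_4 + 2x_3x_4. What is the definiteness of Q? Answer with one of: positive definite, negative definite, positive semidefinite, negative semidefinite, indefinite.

positive semidefinite

The associated matrix is A = [[4, -4, 2, 2], [-4, 4, -2, -2], [2, -2, 5, 1], [2, -2, 1, 1]].
Applying the same elementary operations to the rows and columns of A produces a congruent diagonal matrix with entries 4, 0, 4, 0.
That gives 2 positive, 2 zero pivots.
Hence Q is positive semidefinite.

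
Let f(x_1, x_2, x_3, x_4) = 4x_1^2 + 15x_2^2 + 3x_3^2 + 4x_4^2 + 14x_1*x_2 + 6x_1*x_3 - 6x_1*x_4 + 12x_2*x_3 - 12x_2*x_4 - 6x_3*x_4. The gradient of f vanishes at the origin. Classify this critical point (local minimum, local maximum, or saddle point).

The Hessian at the origin is H = [[8, 14, 6, -6], [14, 30, 12, -12], [6, 12, 6, -6], [-6, -12, -6, 8]].
An LDLᵀ factorisation of H has diagonal entries 8, 11/2, 12/11, 2.
That gives 4 positive pivots.
H is positive definite, so the origin is a strict local minimum.

local minimum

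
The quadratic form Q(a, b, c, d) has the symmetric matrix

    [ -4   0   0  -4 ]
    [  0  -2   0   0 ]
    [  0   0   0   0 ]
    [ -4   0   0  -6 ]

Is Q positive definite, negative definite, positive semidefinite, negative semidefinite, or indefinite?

Symmetric row and column elimination reduces A to a congruent diagonal form with pivots -4, -2, 0, -2.
So there are 3 negative, 1 zero pivots.
Hence Q is negative semidefinite.

negative semidefinite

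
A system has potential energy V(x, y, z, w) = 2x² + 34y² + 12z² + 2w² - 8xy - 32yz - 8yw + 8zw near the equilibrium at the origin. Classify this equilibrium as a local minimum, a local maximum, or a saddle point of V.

local minimum

The Hessian at the origin is H = [[4, -8, 0, 0], [-8, 68, -32, -8], [0, -32, 24, 8], [0, -8, 8, 4]].
Symmetric row and column elimination reduces H to a congruent diagonal form with pivots 4, 52, 56/13, 4/7.
That gives 4 positive pivots.
H is positive definite, so the origin is a strict local minimum.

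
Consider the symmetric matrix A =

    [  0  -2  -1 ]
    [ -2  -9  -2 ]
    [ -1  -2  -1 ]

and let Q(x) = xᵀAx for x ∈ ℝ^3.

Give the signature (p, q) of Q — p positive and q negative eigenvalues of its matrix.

By Sylvester's law of inertia any congruent diagonalization of A has 1 positive, 2 negative and 0 zero entries.

(1, 2)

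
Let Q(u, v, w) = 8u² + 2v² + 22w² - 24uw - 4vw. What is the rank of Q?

Write A = [[8, 0, -12], [0, 2, -2], [-12, -2, 22]].
Applying the same elementary operations to the rows and columns of A produces a congruent diagonal matrix with entries 8, 2, 2.
So there are 3 positive pivots.
The rank is the number of nonzero pivots: 3.

3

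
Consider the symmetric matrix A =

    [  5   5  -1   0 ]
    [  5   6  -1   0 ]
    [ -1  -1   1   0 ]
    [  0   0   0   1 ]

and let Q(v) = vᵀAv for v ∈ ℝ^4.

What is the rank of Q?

Applying the same elementary operations to the rows and columns of A produces a congruent diagonal matrix with entries 5, 1, 4/5, 1.
Counting signs: 4 positive.
The rank is the number of nonzero pivots: 4.

4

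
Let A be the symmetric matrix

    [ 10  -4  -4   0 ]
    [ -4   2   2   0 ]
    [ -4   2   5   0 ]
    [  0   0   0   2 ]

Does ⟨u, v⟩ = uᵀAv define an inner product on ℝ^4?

Leading principal minors: Δ_1 = 10, Δ_2 = 4, Δ_3 = 12, Δ_4 = 24.
All leading principal minors are positive, so by Sylvester's criterion Q is positive definite.
⟨·,·⟩ is an inner product exactly when A is positive definite.

yes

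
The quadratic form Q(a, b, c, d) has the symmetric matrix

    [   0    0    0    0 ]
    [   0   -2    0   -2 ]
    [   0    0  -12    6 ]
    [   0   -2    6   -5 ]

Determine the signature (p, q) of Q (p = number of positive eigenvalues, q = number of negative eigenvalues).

Congruent diagonalization of A (simultaneous row and column reduction) yields pivots 0, -2, -12, 0.
So there are 2 negative, 2 zero pivots.

(0, 2)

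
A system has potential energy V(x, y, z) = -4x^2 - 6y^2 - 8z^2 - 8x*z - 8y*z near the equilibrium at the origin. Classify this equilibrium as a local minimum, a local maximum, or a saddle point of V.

The Hessian at the origin is H = [[-8, 0, -8], [0, -12, -8], [-8, -8, -16]].
An LDLᵀ factorisation of H has diagonal entries -8, -12, -8/3.
That gives 3 negative pivots.
H is negative definite, so the origin is a strict local maximum.

local maximum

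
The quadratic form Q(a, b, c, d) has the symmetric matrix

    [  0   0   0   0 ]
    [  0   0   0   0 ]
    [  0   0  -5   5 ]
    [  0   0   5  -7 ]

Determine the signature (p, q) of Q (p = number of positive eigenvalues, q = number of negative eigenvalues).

(0, 2)

Applying the same elementary operations to the rows and columns of A produces a congruent diagonal matrix with entries 0, 0, -5, -2.
So there are 2 negative, 2 zero pivots.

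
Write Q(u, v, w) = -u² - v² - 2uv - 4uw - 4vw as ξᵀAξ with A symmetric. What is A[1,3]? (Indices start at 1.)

-2

The coefficient of u·w in Q is -4. For a symmetric A this equals A[1,3] + A[3,1] = 2·A[1,3].
So A[1,3] = -4/2 = -2.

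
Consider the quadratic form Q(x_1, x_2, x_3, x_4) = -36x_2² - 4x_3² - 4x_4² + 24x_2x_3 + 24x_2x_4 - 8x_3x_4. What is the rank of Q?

1

The symmetric matrix is A = [[0, 0, 0, 0], [0, -36, 12, 12], [0, 12, -4, -4], [0, 12, -4, -4]].
Row-reducing A symmetrically gives the diagonal entries 0, -36, 0, 0.
So there are 1 negative, 3 zero pivots.
The rank is the number of nonzero pivots: 1.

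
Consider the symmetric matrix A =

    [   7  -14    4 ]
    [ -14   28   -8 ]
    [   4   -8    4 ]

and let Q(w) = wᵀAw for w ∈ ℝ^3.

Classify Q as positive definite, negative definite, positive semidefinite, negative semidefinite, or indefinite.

positive semidefinite

Symmetric row and column elimination reduces A to a congruent diagonal form with pivots 7, 0, 12/7.
That gives 2 positive, 1 zero pivots.
Hence Q is positive semidefinite.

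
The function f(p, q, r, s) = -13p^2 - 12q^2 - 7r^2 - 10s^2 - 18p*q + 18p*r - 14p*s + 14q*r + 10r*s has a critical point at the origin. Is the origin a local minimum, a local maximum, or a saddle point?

The Hessian at the origin is H = [[-26, -18, 18, -14], [-18, -24, 14, 0], [18, 14, -14, 10], [-14, 0, 10, -20]].
Symmetric row and column elimination reduces H to a congruent diagonal form with pivots -26, -150/13, -4/3, -12/5.
Counting signs: 4 negative.
H is negative definite, so the origin is a strict local maximum.

local maximum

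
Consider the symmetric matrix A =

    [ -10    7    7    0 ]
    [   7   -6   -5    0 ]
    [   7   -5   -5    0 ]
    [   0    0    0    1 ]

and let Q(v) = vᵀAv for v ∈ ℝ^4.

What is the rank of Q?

4

Congruent diagonalization of A (simultaneous row and column reduction) yields pivots -10, -11/10, -1/11, 1.
So there are 1 positive, 3 negative pivots.
The rank is the number of nonzero pivots: 4.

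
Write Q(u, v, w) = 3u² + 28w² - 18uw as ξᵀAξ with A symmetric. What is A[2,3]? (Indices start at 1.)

0

The coefficient of v·w in Q is 0. For a symmetric A this equals A[2,3] + A[3,2] = 2·A[2,3].
So A[2,3] = 0/2 = 0.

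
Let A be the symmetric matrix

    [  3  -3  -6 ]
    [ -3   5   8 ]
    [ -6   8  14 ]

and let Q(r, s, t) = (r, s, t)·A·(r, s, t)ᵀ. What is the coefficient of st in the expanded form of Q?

16

The coefficient of st is A[2,3] + A[3,2] = 2·8 = 16.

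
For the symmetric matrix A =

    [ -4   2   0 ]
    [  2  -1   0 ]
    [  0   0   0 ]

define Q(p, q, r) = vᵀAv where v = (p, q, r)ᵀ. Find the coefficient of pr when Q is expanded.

The coefficient of pr is A[1,3] + A[3,1] = 2·0 = 0.

0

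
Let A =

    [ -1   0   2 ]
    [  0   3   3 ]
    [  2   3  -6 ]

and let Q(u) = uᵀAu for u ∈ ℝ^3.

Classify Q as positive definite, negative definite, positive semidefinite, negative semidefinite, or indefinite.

Symmetric row and column elimination reduces A to a congruent diagonal form with pivots -1, 3, -5.
So there are 1 positive, 2 negative pivots.
Hence Q is indefinite.

indefinite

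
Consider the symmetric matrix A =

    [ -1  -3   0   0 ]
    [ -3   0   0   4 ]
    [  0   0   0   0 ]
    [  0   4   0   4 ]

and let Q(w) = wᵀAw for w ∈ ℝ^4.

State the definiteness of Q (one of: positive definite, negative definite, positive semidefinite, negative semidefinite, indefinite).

indefinite

Congruent diagonalization of A (simultaneous row and column reduction) yields pivots -1, 9, 0, 20/9.
So there are 2 positive, 1 negative, 1 zero pivots.
Hence Q is indefinite.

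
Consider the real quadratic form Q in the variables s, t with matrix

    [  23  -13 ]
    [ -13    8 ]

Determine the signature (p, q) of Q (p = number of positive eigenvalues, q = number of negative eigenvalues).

Symmetric row and column elimination reduces A to a congruent diagonal form with pivots 23, 15/23.
Counting signs: 2 positive.

(2, 0)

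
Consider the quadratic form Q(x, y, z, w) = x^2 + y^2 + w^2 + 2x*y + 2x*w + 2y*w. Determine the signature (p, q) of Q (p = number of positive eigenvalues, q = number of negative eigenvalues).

(1, 0)

The symmetric matrix is A = [[1, 1, 0, 1], [1, 1, 0, 1], [0, 0, 0, 0], [1, 1, 0, 1]].
Symmetric row and column elimination reduces A to a congruent diagonal form with pivots 1, 0, 0, 0.
So there are 1 positive, 3 zero pivots.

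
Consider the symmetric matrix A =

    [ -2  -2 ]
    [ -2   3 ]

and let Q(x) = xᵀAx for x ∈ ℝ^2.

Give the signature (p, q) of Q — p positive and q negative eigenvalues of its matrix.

(1, 1)

Congruent diagonalization of A (simultaneous row and column reduction) yields pivots -2, 5.
Counting signs: 1 positive, 1 negative.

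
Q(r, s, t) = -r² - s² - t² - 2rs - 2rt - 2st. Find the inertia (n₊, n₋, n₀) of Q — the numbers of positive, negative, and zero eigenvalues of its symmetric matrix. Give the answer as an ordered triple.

(0, 1, 2)

The associated matrix is A = [[-1, -1, -1], [-1, -1, -1], [-1, -1, -1]].
Applying the same elementary operations to the rows and columns of A produces a congruent diagonal matrix with entries -1, 0, 0.
So there are 1 negative, 2 zero pivots.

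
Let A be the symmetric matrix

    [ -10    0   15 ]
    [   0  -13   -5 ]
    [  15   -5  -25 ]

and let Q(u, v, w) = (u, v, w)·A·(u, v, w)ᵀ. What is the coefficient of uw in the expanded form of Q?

The coefficient of uw is A[1,3] + A[3,1] = 2·15 = 30.

30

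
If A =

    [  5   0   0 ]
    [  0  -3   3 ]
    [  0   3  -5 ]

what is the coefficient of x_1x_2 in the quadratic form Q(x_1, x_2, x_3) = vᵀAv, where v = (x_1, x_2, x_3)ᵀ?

The coefficient of x_1x_2 is A[1,2] + A[2,1] = 2·0 = 0.

0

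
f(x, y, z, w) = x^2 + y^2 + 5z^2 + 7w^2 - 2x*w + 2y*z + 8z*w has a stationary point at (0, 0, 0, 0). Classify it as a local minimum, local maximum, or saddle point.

The Hessian at the origin is H = [[2, 0, 0, -2], [0, 2, 2, 0], [0, 2, 10, 8], [-2, 0, 8, 14]].
Symmetric row and column elimination reduces H to a congruent diagonal form with pivots 2, 2, 8, 4.
That gives 4 positive pivots.
H is positive definite, so the origin is a strict local minimum.

local minimum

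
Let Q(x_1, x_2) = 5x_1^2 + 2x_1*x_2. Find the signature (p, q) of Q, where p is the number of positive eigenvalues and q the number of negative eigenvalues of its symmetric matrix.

(1, 1)

The associated matrix is A = [[5, 1], [1, 0]].
Row-reducing A symmetrically gives the diagonal entries 5, -1/5.
Counting signs: 1 positive, 1 negative.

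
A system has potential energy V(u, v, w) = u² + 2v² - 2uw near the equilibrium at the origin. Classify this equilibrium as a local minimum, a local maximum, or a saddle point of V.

saddle point

The Hessian at the origin is H = [[2, 0, -2], [0, 4, 0], [-2, 0, 0]].
Applying the same elementary operations to the rows and columns of H produces a congruent diagonal matrix with entries 2, 4, -2.
Counting signs: 2 positive, 1 negative.
H is indefinite, so the origin is a saddle point.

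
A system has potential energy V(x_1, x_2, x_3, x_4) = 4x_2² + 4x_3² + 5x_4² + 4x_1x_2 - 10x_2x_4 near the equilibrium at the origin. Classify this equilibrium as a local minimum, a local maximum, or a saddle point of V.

The Hessian at the origin is H = [[0, 4, 0, 0], [4, 8, 0, -10], [0, 0, 8, 0], [0, -10, 0, 10]].
H is indefinite, so the origin is a saddle point.

saddle point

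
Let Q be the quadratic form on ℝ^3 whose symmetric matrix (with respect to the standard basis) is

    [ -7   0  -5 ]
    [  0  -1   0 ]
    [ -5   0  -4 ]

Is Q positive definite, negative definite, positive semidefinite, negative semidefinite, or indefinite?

negative definite

Congruent diagonalization of A (simultaneous row and column reduction) yields pivots -7, -1, -3/7.
So there are 3 negative pivots.
Hence Q is negative definite.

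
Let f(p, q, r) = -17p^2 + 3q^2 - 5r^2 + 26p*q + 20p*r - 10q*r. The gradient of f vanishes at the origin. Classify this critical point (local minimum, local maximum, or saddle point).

saddle point

The Hessian at the origin is H = [[-34, 26, 20], [26, 6, -10], [20, -10, -10]].
Symmetric row and column elimination reduces H to a congruent diagonal form with pivots -34, 440/17, 15/22.
That gives 2 positive, 1 negative pivots.
H is indefinite, so the origin is a saddle point.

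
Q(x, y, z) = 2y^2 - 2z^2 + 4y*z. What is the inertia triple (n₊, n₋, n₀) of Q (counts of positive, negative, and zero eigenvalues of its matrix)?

The associated matrix is A = [[0, 0, 0], [0, 2, 2], [0, 2, -2]].
Row-reducing A symmetrically gives the diagonal entries 0, 2, -4.
Counting signs: 1 positive, 1 negative, 1 zero.

(1, 1, 1)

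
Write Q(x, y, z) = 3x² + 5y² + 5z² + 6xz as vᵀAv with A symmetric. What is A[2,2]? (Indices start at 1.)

5

The coefficient of y² in Q is 5, and that is exactly A[2,2].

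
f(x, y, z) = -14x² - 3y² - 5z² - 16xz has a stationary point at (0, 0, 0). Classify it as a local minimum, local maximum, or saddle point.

local maximum

The Hessian at the origin is H = [[-28, 0, -16], [0, -6, 0], [-16, 0, -10]].
Applying the same elementary operations to the rows and columns of H produces a congruent diagonal matrix with entries -28, -6, -6/7.
That gives 3 negative pivots.
H is negative definite, so the origin is a strict local maximum.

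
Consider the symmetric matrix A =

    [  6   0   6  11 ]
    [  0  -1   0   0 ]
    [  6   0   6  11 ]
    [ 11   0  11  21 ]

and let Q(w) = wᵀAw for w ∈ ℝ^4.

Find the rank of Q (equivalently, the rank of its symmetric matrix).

Row-reducing A symmetrically gives the diagonal entries 6, -1, 0, 5/6.
So there are 2 positive, 1 negative, 1 zero pivots.
The rank is the number of nonzero pivots: 3.

3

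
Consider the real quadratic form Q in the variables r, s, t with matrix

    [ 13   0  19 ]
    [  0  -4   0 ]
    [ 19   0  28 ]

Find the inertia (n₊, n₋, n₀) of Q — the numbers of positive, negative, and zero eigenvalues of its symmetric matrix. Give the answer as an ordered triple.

Congruent diagonalization of A (simultaneous row and column reduction) yields pivots 13, -4, 3/13.
Counting signs: 2 positive, 1 negative.

(2, 1, 0)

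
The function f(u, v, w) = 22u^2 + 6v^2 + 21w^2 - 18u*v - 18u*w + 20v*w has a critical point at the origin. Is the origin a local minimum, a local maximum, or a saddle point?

The Hessian at the origin is H = [[44, -18, -18], [-18, 12, 20], [-18, 20, 42]].
Symmetric row and column elimination reduces H to a congruent diagonal form with pivots 44, 51/11, 10/51.
Counting signs: 3 positive.
H is positive definite, so the origin is a strict local minimum.

local minimum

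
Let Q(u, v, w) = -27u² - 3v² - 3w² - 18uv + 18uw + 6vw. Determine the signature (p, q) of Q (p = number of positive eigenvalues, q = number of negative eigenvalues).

The associated matrix is A = [[-27, -9, 9], [-9, -3, 3], [9, 3, -3]].
Symmetric row and column elimination reduces A to a congruent diagonal form with pivots -27, 0, 0.
So there are 1 negative, 2 zero pivots.

(0, 1)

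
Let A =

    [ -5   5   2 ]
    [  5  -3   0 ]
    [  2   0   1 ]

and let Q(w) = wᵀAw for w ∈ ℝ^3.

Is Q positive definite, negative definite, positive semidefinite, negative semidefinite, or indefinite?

indefinite

Symmetric row and column elimination reduces A to a congruent diagonal form with pivots -5, 2, -1/5.
That gives 1 positive, 2 negative pivots.
Hence Q is indefinite.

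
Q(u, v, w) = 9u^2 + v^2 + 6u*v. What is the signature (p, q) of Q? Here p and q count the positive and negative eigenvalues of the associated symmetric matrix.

The associated matrix is A = [[9, 3, 0], [3, 1, 0], [0, 0, 0]].
Congruent diagonalization of A (simultaneous row and column reduction) yields pivots 9, 0, 0.
Counting signs: 1 positive, 2 zero.

(1, 0)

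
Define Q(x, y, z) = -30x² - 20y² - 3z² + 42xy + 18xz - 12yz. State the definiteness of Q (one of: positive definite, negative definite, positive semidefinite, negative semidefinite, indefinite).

The associated matrix is A = [[-30, 21, 9], [21, -20, -6], [9, -6, -3]].
Row-reducing A symmetrically gives the diagonal entries -30, -53/10, -15/53.
That gives 3 negative pivots.
Hence Q is negative definite.

negative definite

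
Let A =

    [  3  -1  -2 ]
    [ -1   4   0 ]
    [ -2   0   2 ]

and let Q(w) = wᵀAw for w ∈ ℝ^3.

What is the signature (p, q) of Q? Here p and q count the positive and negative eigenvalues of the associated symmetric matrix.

Congruent diagonalization of A (simultaneous row and column reduction) yields pivots 3, 11/3, 6/11.
Counting signs: 3 positive.

(3, 0)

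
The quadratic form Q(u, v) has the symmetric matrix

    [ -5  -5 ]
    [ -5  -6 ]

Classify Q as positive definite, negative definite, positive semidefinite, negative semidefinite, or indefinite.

negative definite

Applying the same elementary operations to the rows and columns of A produces a congruent diagonal matrix with entries -5, -1.
Counting signs: 2 negative.
Hence Q is negative definite.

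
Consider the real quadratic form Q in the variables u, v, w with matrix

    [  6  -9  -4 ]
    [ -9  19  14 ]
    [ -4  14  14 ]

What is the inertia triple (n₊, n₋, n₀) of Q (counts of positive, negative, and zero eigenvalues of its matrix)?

(2, 1, 0)

An LDLᵀ factorisation of A has diagonal entries 6, 11/2, -10/33.
That gives 2 positive, 1 negative pivots.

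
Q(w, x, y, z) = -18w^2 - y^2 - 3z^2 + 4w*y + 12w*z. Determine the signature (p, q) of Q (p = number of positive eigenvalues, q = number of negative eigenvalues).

The symmetric matrix is A = [[-18, 0, 2, 6], [0, 0, 0, 0], [2, 0, -1, 0], [6, 0, 0, -3]].
Row-reducing A symmetrically gives the diagonal entries -18, 0, -7/9, -3/7.
Counting signs: 3 negative, 1 zero.

(0, 3)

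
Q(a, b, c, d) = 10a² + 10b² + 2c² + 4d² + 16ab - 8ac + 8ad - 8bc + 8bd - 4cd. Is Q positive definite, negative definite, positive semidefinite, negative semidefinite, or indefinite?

positive definite

The associated matrix is A = [[10, 8, -4, 4], [8, 10, -4, 4], [-4, -4, 2, -2], [4, 4, -2, 4]].
Congruent diagonalization of A (simultaneous row and column reduction) yields pivots 10, 18/5, 2/9, 2.
So there are 4 positive pivots.
Hence Q is positive definite.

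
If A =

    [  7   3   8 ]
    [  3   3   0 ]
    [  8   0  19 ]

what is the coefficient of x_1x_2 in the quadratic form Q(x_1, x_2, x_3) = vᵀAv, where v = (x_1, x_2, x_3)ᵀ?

6

The coefficient of x_1x_2 is A[1,2] + A[2,1] = 2·3 = 6.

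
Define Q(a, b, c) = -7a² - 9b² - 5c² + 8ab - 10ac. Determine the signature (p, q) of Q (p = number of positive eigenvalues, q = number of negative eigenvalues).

The symmetric matrix is A = [[-7, 4, -5], [4, -9, 0], [-5, 0, -5]].
Applying the same elementary operations to the rows and columns of A produces a congruent diagonal matrix with entries -7, -47/7, -10/47.
Counting signs: 3 negative.

(0, 3)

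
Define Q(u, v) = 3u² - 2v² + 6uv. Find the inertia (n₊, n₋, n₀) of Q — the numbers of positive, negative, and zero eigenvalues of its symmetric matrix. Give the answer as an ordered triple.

The symmetric matrix is A = [[3, 3], [3, -2]].
An LDLᵀ factorisation of A has diagonal entries 3, -5.
That gives 1 positive, 1 negative pivots.

(1, 1, 0)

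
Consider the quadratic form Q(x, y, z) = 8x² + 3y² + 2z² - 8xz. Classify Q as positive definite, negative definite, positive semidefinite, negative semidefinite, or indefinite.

The symmetric matrix is A = [[8, 0, -4], [0, 3, 0], [-4, 0, 2]].
Congruent diagonalization of A (simultaneous row and column reduction) yields pivots 8, 3, 0.
That gives 2 positive, 1 zero pivots.
Hence Q is positive semidefinite.

positive semidefinite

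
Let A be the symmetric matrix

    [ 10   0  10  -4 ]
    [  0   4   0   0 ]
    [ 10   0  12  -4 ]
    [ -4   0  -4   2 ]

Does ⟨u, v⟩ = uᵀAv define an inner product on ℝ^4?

Applying the same elementary operations to the rows and columns of A produces a congruent diagonal matrix with entries 10, 4, 2, 2/5.
So there are 4 positive pivots.
Hence Q is positive definite.
⟨·,·⟩ is an inner product exactly when A is positive definite.

yes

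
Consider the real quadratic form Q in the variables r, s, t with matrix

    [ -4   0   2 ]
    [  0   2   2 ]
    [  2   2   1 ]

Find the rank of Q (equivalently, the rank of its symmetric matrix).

Row-reducing A symmetrically gives the diagonal entries -4, 2, 0.
So there are 1 positive, 1 negative, 1 zero pivots.
The rank is the number of nonzero pivots: 2.

2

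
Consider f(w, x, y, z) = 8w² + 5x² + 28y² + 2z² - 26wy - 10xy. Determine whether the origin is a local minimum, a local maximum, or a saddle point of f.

The Hessian at the origin is H = [[16, 0, -26, 0], [0, 10, -10, 0], [-26, -10, 56, 0], [0, 0, 0, 4]].
Congruent diagonalization of H (simultaneous row and column reduction) yields pivots 16, 10, 15/4, 4.
So there are 4 positive pivots.
H is positive definite, so the origin is a strict local minimum.

local minimum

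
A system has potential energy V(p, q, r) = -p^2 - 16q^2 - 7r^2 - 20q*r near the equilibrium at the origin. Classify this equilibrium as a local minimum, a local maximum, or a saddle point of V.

local maximum

The Hessian at the origin is H = [[-2, 0, 0], [0, -32, -20], [0, -20, -14]].
Symmetric row and column elimination reduces H to a congruent diagonal form with pivots -2, -32, -3/2.
So there are 3 negative pivots.
H is negative definite, so the origin is a strict local maximum.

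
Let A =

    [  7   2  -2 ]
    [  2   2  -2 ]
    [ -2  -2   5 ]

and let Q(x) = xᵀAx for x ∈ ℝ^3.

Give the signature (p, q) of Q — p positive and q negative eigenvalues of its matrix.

(3, 0)

Row-reducing A symmetrically gives the diagonal entries 7, 10/7, 3.
Counting signs: 3 positive.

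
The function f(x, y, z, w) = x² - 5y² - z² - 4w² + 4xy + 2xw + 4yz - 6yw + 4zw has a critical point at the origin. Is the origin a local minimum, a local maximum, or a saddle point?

saddle point

The Hessian at the origin is H = [[2, 4, 0, 2], [4, -10, 4, -6], [0, 4, -2, 4], [2, -6, 4, -8]].
Symmetric row and column elimination reduces H to a congruent diagonal form with pivots 2, -18, -10/9, -8/5.
That gives 1 positive, 3 negative pivots.
H is indefinite, so the origin is a saddle point.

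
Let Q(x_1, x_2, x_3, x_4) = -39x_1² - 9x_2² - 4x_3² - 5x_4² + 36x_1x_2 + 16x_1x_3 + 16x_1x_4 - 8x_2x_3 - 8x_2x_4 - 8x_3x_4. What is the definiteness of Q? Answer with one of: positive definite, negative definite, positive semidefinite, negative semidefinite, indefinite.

negative definite

The symmetric matrix of Q is A = [[-39, 18, 8, 8], [18, -9, -4, -4], [8, -4, -4, -4], [8, -4, -4, -5]].
Leading principal minors: Δ_1 = -39, Δ_2 = 27, Δ_3 = -60, Δ_4 = 60.
The signs alternate starting with Δ_1 < 0, so by Sylvester's criterion Q is negative definite.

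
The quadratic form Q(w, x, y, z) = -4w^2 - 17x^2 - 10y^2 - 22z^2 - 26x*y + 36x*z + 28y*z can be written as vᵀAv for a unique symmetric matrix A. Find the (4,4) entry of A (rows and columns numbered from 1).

-22

The coefficient of z^2 in Q is -22, and that is exactly A[4,4].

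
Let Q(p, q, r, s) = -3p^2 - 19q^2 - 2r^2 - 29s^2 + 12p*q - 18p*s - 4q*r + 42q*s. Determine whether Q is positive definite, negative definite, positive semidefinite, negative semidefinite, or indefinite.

The symmetric matrix is A = [[-3, 6, 0, -9], [6, -19, -2, 21], [0, -2, -2, 0], [-9, 21, 0, -29]].
Row-reducing A symmetrically gives the diagonal entries -3, -7, -10/7, -1/5.
Counting signs: 4 negative.
Hence Q is negative definite.

negative definite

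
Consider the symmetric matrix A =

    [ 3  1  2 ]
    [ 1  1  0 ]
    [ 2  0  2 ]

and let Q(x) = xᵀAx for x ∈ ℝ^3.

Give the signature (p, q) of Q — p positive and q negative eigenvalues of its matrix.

(2, 0)

Applying the same elementary operations to the rows and columns of A produces a congruent diagonal matrix with entries 3, 2/3, 0.
Counting signs: 2 positive, 1 zero.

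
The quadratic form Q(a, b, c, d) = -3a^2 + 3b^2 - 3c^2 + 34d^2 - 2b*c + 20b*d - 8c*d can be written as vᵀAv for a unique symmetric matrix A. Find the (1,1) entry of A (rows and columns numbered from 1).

-3

The coefficient of a^2 in Q is -3, and that is exactly A[1,1].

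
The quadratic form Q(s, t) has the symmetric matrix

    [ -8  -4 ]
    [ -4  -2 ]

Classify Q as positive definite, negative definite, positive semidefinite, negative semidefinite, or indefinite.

Applying the same elementary operations to the rows and columns of A produces a congruent diagonal matrix with entries -8, 0.
Counting signs: 1 negative, 1 zero.
Hence Q is negative semidefinite.

negative semidefinite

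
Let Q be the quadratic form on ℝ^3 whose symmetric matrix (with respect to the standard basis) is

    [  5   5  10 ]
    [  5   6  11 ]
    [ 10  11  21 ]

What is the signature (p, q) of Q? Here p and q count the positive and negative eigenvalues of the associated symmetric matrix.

Congruent diagonalization of A (simultaneous row and column reduction) yields pivots 5, 1, 0.
Counting signs: 2 positive, 1 zero.

(2, 0)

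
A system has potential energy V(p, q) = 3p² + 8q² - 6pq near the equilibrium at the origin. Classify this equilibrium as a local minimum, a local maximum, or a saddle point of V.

local minimum

The Hessian at the origin is H = [[6, -6], [-6, 16]].
det H = 6·16 − (-6)² = 60 > 0 and H[1,1] = 6 > 0, so H is positive definite.
Therefore the origin is a local minimum.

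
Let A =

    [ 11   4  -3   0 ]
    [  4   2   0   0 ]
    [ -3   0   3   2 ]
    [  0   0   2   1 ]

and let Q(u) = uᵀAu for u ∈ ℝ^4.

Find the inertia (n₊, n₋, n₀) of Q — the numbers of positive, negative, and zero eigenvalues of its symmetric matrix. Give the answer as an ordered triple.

(3, 1, 0)

By Sylvester's law of inertia any congruent diagonalization of A has 3 positive, 1 negative and 0 zero entries.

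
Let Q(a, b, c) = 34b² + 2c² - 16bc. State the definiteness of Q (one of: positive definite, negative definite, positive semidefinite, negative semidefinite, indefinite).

positive semidefinite

The symmetric matrix is A = [[0, 0, 0], [0, 34, -8], [0, -8, 2]].
Congruent diagonalization of A (simultaneous row and column reduction) yields pivots 0, 34, 2/17.
That gives 2 positive, 1 zero pivots.
Hence Q is positive semidefinite.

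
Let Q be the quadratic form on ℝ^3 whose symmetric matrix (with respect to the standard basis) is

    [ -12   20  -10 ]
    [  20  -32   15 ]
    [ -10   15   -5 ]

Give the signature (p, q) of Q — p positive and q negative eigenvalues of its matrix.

(2, 1)

An LDLᵀ factorisation of A has diagonal entries -12, 4/3, 5/4.
That gives 2 positive, 1 negative pivots.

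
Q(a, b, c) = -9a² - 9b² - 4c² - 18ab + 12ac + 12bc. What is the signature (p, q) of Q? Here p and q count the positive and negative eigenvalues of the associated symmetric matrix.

(0, 1)

The associated matrix is A = [[-9, -9, 6], [-9, -9, 6], [6, 6, -4]].
Row-reducing A symmetrically gives the diagonal entries -9, 0, 0.
That gives 1 negative, 2 zero pivots.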